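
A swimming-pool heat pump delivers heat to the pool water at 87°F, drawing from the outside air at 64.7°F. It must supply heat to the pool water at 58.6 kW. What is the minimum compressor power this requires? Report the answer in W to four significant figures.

2390 W

In absolute terms T_C = 291.32 K and T_H = 303.71 K, so ΔT = 12.39 K.
COP_Carnot = T_H/ΔT = 303.71/12.39 = 24.51.
Ẇ_min = Q̇/COP_Carnot = 58.60/24.51 = 2.390 kW = 2390 W.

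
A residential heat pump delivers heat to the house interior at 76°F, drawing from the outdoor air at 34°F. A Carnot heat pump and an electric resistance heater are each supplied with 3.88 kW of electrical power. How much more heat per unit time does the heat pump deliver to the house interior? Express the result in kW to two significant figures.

46 kW

In absolute terms T_C = 274.26 K and T_H = 297.59 K, so ΔT = 23.33 K.
COP_Carnot = T_H/ΔT = 297.59/23.33 = 12.75.
The heat pump delivers Q̇_H = COP × Ẇ = 49.49 kW; the resistance heater delivers Ẇ = 3.880 kW.
Extra = (COP − 1)·Ẇ = 45.61 kW.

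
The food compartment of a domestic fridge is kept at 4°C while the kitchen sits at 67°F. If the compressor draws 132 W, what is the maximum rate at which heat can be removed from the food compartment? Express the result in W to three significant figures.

In absolute terms T_C = 277.15 K and T_H = 292.59 K, so ΔT = 15.44 K.
COP_Carnot = T_C/ΔT = 277.15/15.44 = 17.94.
Q̇_max = COP_Carnot × Ẇ = 17.94 × 132.0 W = 2369 W.

2370 W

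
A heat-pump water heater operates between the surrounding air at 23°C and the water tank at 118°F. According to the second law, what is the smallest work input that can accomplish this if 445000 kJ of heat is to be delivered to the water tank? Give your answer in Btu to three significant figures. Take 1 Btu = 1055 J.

In absolute terms T_C = 296.15 K and T_H = 320.93 K, so ΔT = 24.78 K.
The reversible limit is COP_HP = T_H/ΔT = 12.95, so W_min = Q_H/COP = Q_H·ΔT/T_H.
W_min = 445000 × 24.78/320.93 = 34360 kJ = 32570 Btu.

32600 Btu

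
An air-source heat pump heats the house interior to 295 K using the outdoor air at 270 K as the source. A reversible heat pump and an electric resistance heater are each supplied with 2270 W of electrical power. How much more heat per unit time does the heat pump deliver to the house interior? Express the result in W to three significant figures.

24500 W

The reservoir spacing is ΔT = 295 − 270 = 25.00 K.
COP_Carnot = T_H/ΔT = 295.00/25.00 = 11.80.
The heat pump delivers Q̇_H = COP × Ẇ = 26790 W; the resistance heater delivers Ẇ = 2270 W.
Extra = (COP − 1)·Ẇ = 24520 W.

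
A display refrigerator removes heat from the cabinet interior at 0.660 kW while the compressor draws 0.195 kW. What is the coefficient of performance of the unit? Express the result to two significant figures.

The first law gives Q̇_H = Q̇_C + Ẇ, so the three rates are Q̇_C = 0.6600, Q̇_H = 0.8550, Ẇ = 0.1950 kW.
COP_R = Q̇_C/Ẇ = 0.6600/0.1950 = 3.385.

3.4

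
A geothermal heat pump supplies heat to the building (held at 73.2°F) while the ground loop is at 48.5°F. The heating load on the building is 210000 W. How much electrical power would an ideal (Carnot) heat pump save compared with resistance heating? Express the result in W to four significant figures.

200300 W

In absolute terms T_C = 282.32 K and T_H = 296.04 K, so ΔT = 13.72 K.
COP_Carnot = T_H/ΔT = 296.04/13.72 = 21.57.
Resistance heating needs Ẇ_res = Q̇_H = 210000 W; the reversible heat pump needs only Ẇ_hp = Q̇_H/COP = 9734 W.
Saving = 210000 − 9734 = 200300 W.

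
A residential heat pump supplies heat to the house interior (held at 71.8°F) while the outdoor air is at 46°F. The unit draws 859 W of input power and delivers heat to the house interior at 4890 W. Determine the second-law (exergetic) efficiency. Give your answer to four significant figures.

0.2763

COP_actual = Q̇_H/Ẇ = 4890/859.0 = 5.693.
In absolute terms T_C = 280.93 K and T_H = 295.26 K, so ΔT = 14.33 K.
COP_Carnot = T_H/ΔT = 295.26/14.33 = 20.60.
η_II = COP_actual/COP_Carnot = 5.693/20.60 = 0.2763.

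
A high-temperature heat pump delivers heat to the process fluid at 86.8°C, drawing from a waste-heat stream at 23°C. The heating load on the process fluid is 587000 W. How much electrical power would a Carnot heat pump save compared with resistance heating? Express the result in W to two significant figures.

In absolute terms T_C = 296.15 K and T_H = 359.95 K, so ΔT = 63.80 K.
COP_Carnot = T_H/ΔT = 359.95/63.80 = 5.642.
Resistance heating needs Ẇ_res = Q̇_H = 587000 W; the reversible heat pump needs only Ẇ_hp = Q̇_H/COP = 104000 W.
Saving = 587000 − 104000 = 483000 W.

480000 W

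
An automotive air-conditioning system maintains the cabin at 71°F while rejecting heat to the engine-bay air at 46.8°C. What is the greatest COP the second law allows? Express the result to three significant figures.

In absolute terms T_C = 294.82 K and T_H = 319.95 K, so ΔT = 25.13 K.
For a reversible cycle, COP_Carnot = T_C/ΔT = 294.82/25.13 = 11.73.

11.7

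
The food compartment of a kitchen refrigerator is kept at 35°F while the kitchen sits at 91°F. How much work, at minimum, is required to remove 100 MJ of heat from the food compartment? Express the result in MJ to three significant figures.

11.3 MJ

In absolute terms T_C = 274.82 K and T_H = 305.93 K, so ΔT = 31.11 K.
The reversible limit is COP_R = T_C/ΔT = 8.833, so W_min = Q_C/COP = Q_C·ΔT/T_C.
W_min = 100.0 × 31.11/274.82 = 11.32 MJ.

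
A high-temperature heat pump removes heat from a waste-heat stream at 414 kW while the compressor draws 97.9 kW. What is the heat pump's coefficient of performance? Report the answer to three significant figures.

5.23

The first law gives Q̇_H = Q̇_C + Ẇ, so the three rates are Q̇_C = 414.0, Q̇_H = 511.9, Ẇ = 97.90 kW.
COP_HP = Q̇_H/Ẇ = 511.9/97.90 = 5.229.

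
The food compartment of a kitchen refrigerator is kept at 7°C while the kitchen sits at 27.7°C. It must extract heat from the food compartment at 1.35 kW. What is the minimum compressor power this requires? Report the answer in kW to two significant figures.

In absolute terms T_C = 280.15 K and T_H = 300.85 K, so ΔT = 20.70 K.
COP_Carnot = T_C/ΔT = 280.15/20.70 = 13.53.
Ẇ_min = Q̇/COP_Carnot = 1.350/13.53 = 0.09975 kW.

0.10 kW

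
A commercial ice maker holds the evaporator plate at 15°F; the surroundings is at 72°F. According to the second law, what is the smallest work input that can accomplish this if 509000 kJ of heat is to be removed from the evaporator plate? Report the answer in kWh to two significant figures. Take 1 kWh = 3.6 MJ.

17 kWh

In absolute terms T_C = 263.71 K and T_H = 295.37 K, so ΔT = 31.67 K.
The reversible limit is COP_R = T_C/ΔT = 8.328, so W_min = Q_C/COP = Q_C·ΔT/T_C.
W_min = 509000 × 31.67/263.71 = 61120 kJ = 16.98 kWh.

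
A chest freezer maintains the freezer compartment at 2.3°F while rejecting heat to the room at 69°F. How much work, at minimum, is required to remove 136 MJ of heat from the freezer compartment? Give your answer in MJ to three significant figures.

In absolute terms T_C = 256.65 K and T_H = 293.71 K, so ΔT = 37.06 K.
The reversible limit is COP_R = T_C/ΔT = 6.926, so W_min = Q_C/COP = Q_C·ΔT/T_C.
W_min = 136.0 × 37.06/256.65 = 19.64 MJ.

19.6 MJ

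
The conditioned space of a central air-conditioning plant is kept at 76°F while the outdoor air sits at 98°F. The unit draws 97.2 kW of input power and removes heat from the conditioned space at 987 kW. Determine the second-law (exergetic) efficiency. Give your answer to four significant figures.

COP_actual = Q̇_C/Ẇ = 987.0/97.20 = 10.15.
In absolute terms T_C = 297.59 K and T_H = 309.82 K, so ΔT = 12.22 K.
COP_Carnot = T_C/ΔT = 297.59/12.22 = 24.35.
η_II = COP_actual/COP_Carnot = 10.15/24.35 = 0.4170.

0.4170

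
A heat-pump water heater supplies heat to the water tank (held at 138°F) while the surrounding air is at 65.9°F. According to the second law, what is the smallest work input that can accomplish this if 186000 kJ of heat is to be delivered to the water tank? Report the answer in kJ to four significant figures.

In absolute terms T_C = 291.98 K and T_H = 332.04 K, so ΔT = 40.06 K.
The reversible limit is COP_HP = T_H/ΔT = 8.289, so W_min = Q_H/COP = Q_H·ΔT/T_H.
W_min = 186000 × 40.06/332.04 = 22440 kJ.

22440 kJ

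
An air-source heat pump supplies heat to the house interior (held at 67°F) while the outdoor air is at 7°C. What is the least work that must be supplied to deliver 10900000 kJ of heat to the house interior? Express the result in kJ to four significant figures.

In absolute terms T_C = 280.15 K and T_H = 292.59 K, so ΔT = 12.44 K.
The reversible limit is COP_HP = T_H/ΔT = 23.51, so W_min = Q_H/COP = Q_H·ΔT/T_H.
W_min = 10900000 × 12.44/292.59 = 463600 kJ.

463600 kJ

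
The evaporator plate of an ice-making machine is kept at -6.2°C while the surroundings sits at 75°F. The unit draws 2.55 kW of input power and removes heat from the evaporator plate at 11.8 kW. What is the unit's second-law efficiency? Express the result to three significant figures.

COP_actual = Q̇_C/Ẇ = 11.80/2.550 = 4.627.
In absolute terms T_C = 266.95 K and T_H = 297.04 K, so ΔT = 30.09 K.
COP_Carnot = T_C/ΔT = 266.95/30.09 = 8.872.
η_II = COP_actual/COP_Carnot = 4.627/8.872 = 0.5216.

0.522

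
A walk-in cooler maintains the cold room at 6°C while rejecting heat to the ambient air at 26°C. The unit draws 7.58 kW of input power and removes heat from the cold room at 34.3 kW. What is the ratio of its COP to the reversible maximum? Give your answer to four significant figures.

COP_actual = Q̇_C/Ẇ = 34.30/7.580 = 4.525.
In absolute terms T_C = 279.15 K and T_H = 299.15 K, so ΔT = 20.00 K.
COP_Carnot = T_C/ΔT = 279.15/20.00 = 13.96.
η_II = COP_actual/COP_Carnot = 4.525/13.96 = 0.3242.

0.3242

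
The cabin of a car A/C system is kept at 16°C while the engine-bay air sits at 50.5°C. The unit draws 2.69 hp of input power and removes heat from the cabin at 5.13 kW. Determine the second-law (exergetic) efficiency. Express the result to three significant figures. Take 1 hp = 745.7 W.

Converting, Q̇_C = 5.130 kW = 6.879 hp, so COP_actual = Q̇_C/Ẇ = 6.879/2.690 = 2.557.
In absolute terms T_C = 289.15 K and T_H = 323.65 K, so ΔT = 34.50 K.
COP_Carnot = T_C/ΔT = 289.15/34.50 = 8.381.
η_II = COP_actual/COP_Carnot = 2.557/8.381 = 0.3051.

0.305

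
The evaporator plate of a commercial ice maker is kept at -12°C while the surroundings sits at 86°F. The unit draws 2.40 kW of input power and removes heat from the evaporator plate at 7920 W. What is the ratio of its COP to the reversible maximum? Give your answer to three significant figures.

0.531

Converting, Q̇_C = 7920 W = 7.920 kW, so COP_actual = Q̇_C/Ẇ = 7.920/2.400 = 3.300.
In absolute terms T_C = 261.15 K and T_H = 303.15 K, so ΔT = 42.00 K.
COP_Carnot = T_C/ΔT = 261.15/42.00 = 6.218.
η_II = COP_actual/COP_Carnot = 3.300/6.218 = 0.5307.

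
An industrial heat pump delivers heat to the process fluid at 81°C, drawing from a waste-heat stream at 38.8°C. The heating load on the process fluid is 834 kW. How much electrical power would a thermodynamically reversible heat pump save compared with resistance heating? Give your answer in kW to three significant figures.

In absolute terms T_C = 311.95 K and T_H = 354.15 K, so ΔT = 42.20 K.
COP_Carnot = T_H/ΔT = 354.15/42.20 = 8.392.
Resistance heating needs Ẇ_res = Q̇_H = 834.0 kW; the reversible heat pump needs only Ẇ_hp = Q̇_H/COP = 99.38 kW.
Saving = 834.0 − 99.38 = 734.6 kW.

735 kW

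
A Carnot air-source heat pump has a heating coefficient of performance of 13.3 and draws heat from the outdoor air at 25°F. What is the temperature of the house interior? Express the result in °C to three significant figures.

COP_HP = T_H/(T_H − T_C) rearranges to T_H = COP·T_C/(COP − 1).
With T_C = 269.26 K, T_H = 13.3 × 269.26/12.30 = 291.15 K.
Converting, 291.15 K = 18.00°C.

18.0 °C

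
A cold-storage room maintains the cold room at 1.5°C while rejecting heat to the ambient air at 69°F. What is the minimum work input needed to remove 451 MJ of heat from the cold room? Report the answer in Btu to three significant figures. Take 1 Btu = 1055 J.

In absolute terms T_C = 274.65 K and T_H = 293.71 K, so ΔT = 19.06 K.
The reversible limit is COP_R = T_C/ΔT = 14.41, so W_min = Q_C/COP = Q_C·ΔT/T_C.
W_min = 451.0 × 19.06/274.65 = 31.29 MJ = 29660 Btu.

29700 Btu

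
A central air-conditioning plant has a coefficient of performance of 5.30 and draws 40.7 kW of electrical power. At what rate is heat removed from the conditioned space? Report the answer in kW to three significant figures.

216 kW

Q̇_C = COP × Ẇ = 5.30 × 40.70 = 215.7 kW.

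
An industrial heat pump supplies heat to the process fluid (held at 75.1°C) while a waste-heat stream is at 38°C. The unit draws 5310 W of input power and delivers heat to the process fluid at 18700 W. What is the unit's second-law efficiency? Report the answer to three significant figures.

0.375

COP_actual = Q̇_H/Ẇ = 18700/5310 = 3.522.
In absolute terms T_C = 311.15 K and T_H = 348.25 K, so ΔT = 37.10 K.
COP_Carnot = T_H/ΔT = 348.25/37.10 = 9.387.
η_II = COP_actual/COP_Carnot = 3.522/9.387 = 0.3752.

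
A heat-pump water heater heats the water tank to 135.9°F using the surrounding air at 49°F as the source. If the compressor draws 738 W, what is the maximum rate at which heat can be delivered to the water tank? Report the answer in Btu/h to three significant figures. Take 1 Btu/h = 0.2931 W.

In absolute terms T_C = 282.59 K and T_H = 330.87 K, so ΔT = 48.28 K.
COP_Carnot = T_H/ΔT = 330.87/48.28 = 6.854.
Q̇_max = COP_Carnot × Ẇ = 6.854 × 738.0 W = 5058 W = 17260 Btu/h.

17300 Btu/h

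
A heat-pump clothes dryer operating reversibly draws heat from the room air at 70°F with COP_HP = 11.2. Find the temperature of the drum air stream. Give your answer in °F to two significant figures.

COP_HP = T_H/(T_H − T_C) rearranges to T_H = COP·T_C/(COP − 1).
With T_C = 294.26 K, T_H = 11.2 × 294.26/10.20 = 323.11 K.
Converting, 323.11 K = 121.93°F.

120 °F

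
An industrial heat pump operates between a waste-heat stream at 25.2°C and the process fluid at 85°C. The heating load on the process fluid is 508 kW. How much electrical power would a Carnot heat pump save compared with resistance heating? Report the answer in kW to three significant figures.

423 kW

In absolute terms T_C = 298.35 K and T_H = 358.15 K, so ΔT = 59.80 K.
COP_Carnot = T_H/ΔT = 358.15/59.80 = 5.989.
Resistance heating needs Ẇ_res = Q̇_H = 508.0 kW; the reversible heat pump needs only Ẇ_hp = Q̇_H/COP = 84.82 kW.
Saving = 508.0 − 84.82 = 423.2 kW.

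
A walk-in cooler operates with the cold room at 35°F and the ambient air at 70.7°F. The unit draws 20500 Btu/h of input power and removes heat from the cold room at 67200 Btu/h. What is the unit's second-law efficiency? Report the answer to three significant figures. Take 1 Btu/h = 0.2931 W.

COP_actual = Q̇_C/Ẇ = 67200/20500 = 3.278.
In absolute terms T_C = 274.82 K and T_H = 294.65 K, so ΔT = 19.83 K.
COP_Carnot = T_C/ΔT = 274.82/19.83 = 13.86.
η_II = COP_actual/COP_Carnot = 3.278/13.86 = 0.2366.

0.237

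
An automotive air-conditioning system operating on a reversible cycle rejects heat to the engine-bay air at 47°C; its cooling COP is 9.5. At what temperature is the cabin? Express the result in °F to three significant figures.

61.7 °F

For a Carnot refrigerator COP_R = T_C/(T_H − T_C), so T_C = COP·T_H/(1 + COP).
With T_H = 320.15 K, T_C = 9.5 × 320.15/10.50 = 289.66 K.
Converting, 289.66 K = 61.72°F.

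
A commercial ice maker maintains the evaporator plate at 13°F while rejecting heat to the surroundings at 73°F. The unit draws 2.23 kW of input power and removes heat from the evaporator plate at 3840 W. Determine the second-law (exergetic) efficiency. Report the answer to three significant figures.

0.219

Converting, Q̇_C = 3840 W = 3.840 kW, so COP_actual = Q̇_C/Ẇ = 3.840/2.230 = 1.722.
In absolute terms T_C = 262.59 K and T_H = 295.93 K, so ΔT = 33.33 K.
COP_Carnot = T_C/ΔT = 262.59/33.33 = 7.878.
η_II = COP_actual/COP_Carnot = 1.722/7.878 = 0.2186.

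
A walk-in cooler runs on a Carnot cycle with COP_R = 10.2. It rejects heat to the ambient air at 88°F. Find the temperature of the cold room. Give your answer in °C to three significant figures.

3.94 °C

For a Carnot refrigerator COP_R = T_C/(T_H − T_C), so T_C = COP·T_H/(1 + COP).
With T_H = 304.26 K, T_C = 10.2 × 304.26/11.20 = 277.09 K.
Converting, 277.09 K = 3.94°C.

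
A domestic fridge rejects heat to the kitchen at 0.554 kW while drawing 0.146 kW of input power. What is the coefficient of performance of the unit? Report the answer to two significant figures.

2.8

The first law gives Q̇_H = Q̇_C + Ẇ, so the three rates are Q̇_C = 0.4080, Q̇_H = 0.5540, Ẇ = 0.1460 kW.
COP_R = Q̇_C/Ẇ = 0.4080/0.1460 = 2.795.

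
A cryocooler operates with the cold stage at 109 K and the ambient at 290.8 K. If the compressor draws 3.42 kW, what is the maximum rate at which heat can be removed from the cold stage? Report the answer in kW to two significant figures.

The reservoir spacing is ΔT = 290.8 − 109 = 181.8 K.
COP_Carnot = T_C/ΔT = 109.00/181.8 = 0.5996.
Q̇_max = COP_Carnot × Ẇ = 0.5996 × 3.420 kW = 2.050 kW.

2.1 kW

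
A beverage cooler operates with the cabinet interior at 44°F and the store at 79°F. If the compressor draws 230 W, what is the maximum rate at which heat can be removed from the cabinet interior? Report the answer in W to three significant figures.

3310 W

In absolute terms T_C = 279.82 K and T_H = 299.26 K, so ΔT = 19.44 K.
COP_Carnot = T_C/ΔT = 279.82/19.44 = 14.39.
Q̇_max = COP_Carnot × Ẇ = 14.39 × 230.0 W = 3310 W.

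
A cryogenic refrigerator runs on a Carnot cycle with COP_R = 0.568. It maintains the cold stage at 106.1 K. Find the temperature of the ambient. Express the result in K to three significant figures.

COP_R = T_C/(T_H − T_C) gives T_H − T_C = T_C/COP.
With T_C = 106.10 K, T_H = 106.10 × (1 + 1/0.568) = 292.90 K.

293 K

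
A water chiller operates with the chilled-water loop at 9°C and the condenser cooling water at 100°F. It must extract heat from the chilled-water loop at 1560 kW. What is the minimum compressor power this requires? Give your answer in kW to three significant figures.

159 kW

In absolute terms T_C = 282.15 K and T_H = 310.93 K, so ΔT = 28.78 K.
COP_Carnot = T_C/ΔT = 282.15/28.78 = 9.804.
Ẇ_min = Q̇/COP_Carnot = 1560/9.804 = 159.1 kW.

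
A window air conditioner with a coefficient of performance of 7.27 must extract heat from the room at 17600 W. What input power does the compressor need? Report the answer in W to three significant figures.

2420 W

Ẇ = Q̇_C/COP = 17600/7.27 = 2421 W.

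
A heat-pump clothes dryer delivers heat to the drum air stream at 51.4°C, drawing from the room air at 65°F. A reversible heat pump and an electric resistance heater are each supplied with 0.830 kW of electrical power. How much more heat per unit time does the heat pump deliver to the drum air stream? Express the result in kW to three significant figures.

7.32 kW

In absolute terms T_C = 291.48 K and T_H = 324.55 K, so ΔT = 33.07 K.
COP_Carnot = T_H/ΔT = 324.55/33.07 = 9.815.
The heat pump delivers Q̇_H = COP × Ẇ = 8.146 kW; the resistance heater delivers Ẇ = 0.8300 kW.
Extra = (COP − 1)·Ẇ = 7.316 kW.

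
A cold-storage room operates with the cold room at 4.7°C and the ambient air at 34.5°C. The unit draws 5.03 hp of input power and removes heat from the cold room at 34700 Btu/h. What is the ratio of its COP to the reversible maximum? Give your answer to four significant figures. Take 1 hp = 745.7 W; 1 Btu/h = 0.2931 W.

Converting, Q̇_C = 34700 Btu/h = 13.64 hp, so COP_actual = Q̇_C/Ẇ = 13.64/5.030 = 2.712.
In absolute terms T_C = 277.85 K and T_H = 307.65 K, so ΔT = 29.80 K.
COP_Carnot = T_C/ΔT = 277.85/29.80 = 9.324.
η_II = COP_actual/COP_Carnot = 2.712/9.324 = 0.2908.

0.2908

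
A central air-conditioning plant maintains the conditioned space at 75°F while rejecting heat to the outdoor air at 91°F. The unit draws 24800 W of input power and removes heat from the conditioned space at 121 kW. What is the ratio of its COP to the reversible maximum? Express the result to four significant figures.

0.1460

Converting, Q̇_C = 121.0 kW = 121000 W, so COP_actual = Q̇_C/Ẇ = 121000/24800 = 4.879.
In absolute terms T_C = 297.04 K and T_H = 305.93 K, so ΔT = 8.889 K.
COP_Carnot = T_C/ΔT = 297.04/8.889 = 33.42.
η_II = COP_actual/COP_Carnot = 4.879/33.42 = 0.1460.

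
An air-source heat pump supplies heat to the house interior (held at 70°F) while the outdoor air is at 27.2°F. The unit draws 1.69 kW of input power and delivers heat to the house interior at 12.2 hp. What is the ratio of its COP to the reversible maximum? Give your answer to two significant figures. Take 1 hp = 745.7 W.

Converting, Q̇_H = 12.20 hp = 9.098 kW, so COP_actual = Q̇_H/Ẇ = 9.098/1.690 = 5.383.
In absolute terms T_C = 270.48 K and T_H = 294.26 K, so ΔT = 23.78 K.
COP_Carnot = T_H/ΔT = 294.26/23.78 = 12.38.
η_II = COP_actual/COP_Carnot = 5.383/12.38 = 0.4350.

0.43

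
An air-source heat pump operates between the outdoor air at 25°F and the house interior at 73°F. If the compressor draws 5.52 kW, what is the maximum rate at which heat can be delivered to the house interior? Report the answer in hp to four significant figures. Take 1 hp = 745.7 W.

In absolute terms T_C = 269.26 K and T_H = 295.93 K, so ΔT = 26.67 K.
COP_Carnot = T_H/ΔT = 295.93/26.67 = 11.10.
Q̇_max = COP_Carnot × Ẇ = 11.10 × 5.520 kW = 61.26 kW = 82.15 hp.

82.15 hp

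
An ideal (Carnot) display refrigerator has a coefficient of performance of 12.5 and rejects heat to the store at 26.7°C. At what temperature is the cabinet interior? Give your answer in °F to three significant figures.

40.1 °F

For a Carnot refrigerator COP_R = T_C/(T_H − T_C), so T_C = COP·T_H/(1 + COP).
With T_H = 299.85 K, T_C = 12.5 × 299.85/13.50 = 277.64 K.
Converting, 277.64 K = 40.08°F.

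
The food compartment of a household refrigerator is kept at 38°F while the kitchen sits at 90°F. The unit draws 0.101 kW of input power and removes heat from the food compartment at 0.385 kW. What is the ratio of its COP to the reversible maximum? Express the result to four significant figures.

0.3983

COP_actual = Q̇_C/Ẇ = 0.3850/0.1010 = 3.812.
In absolute terms T_C = 276.48 K and T_H = 305.37 K, so ΔT = 28.89 K.
COP_Carnot = T_C/ΔT = 276.48/28.89 = 9.571.
η_II = COP_actual/COP_Carnot = 3.812/9.571 = 0.3983.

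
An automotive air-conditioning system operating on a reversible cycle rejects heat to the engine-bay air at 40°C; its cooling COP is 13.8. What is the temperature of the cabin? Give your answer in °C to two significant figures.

For a Carnot refrigerator COP_R = T_C/(T_H − T_C), so T_C = COP·T_H/(1 + COP).
With T_H = 313.15 K, T_C = 13.8 × 313.15/14.80 = 291.99 K.
Converting, 291.99 K = 18.84°C.

19 °C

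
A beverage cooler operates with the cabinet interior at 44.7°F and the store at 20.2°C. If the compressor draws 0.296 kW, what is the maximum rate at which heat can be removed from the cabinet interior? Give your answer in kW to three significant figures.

6.31 kW

In absolute terms T_C = 280.21 K and T_H = 293.35 K, so ΔT = 13.14 K.
COP_Carnot = T_C/ΔT = 280.21/13.14 = 21.32.
Q̇_max = COP_Carnot × Ẇ = 21.32 × 0.2960 kW = 6.310 kW.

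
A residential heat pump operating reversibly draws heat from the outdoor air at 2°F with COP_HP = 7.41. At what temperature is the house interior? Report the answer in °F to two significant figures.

COP_HP = T_H/(T_H − T_C) rearranges to T_H = COP·T_C/(COP − 1).
With T_C = 256.48 K, T_H = 7.41 × 256.48/6.410 = 296.50 K.
Converting, 296.50 K = 74.02°F.

74 °F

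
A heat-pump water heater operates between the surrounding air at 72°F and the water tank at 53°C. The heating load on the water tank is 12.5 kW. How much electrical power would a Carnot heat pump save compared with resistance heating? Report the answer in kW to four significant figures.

11.32 kW

In absolute terms T_C = 295.37 K and T_H = 326.15 K, so ΔT = 30.78 K.
COP_Carnot = T_H/ΔT = 326.15/30.78 = 10.60.
Resistance heating needs Ẇ_res = Q̇_H = 12.50 kW; the reversible heat pump needs only Ẇ_hp = Q̇_H/COP = 1.180 kW.
Saving = 12.50 − 1.180 = 11.32 kW.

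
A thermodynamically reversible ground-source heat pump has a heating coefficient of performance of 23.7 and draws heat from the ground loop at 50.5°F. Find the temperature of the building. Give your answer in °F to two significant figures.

COP_HP = T_H/(T_H − T_C) rearranges to T_H = COP·T_C/(COP − 1).
With T_C = 283.43 K, T_H = 23.7 × 283.43/22.70 = 295.91 K.
Converting, 295.91 K = 72.97°F.

73 °F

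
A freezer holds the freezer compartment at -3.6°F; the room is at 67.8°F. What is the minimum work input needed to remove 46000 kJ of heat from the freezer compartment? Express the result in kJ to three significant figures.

7200 kJ

In absolute terms T_C = 253.37 K and T_H = 293.04 K, so ΔT = 39.67 K.
The reversible limit is COP_R = T_C/ΔT = 6.388, so W_min = Q_C/COP = Q_C·ΔT/T_C.
W_min = 46000 × 39.67/253.37 = 7202 kJ.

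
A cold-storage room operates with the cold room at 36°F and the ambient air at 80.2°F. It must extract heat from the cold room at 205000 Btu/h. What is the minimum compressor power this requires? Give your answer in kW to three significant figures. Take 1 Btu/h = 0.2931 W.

5.36 kW

In absolute terms T_C = 275.37 K and T_H = 299.93 K, so ΔT = 24.56 K.
COP_Carnot = T_C/ΔT = 275.37/24.56 = 11.21.
Ẇ_min = Q̇/COP_Carnot = 205000/11.21 = 18280 Btu/h = 5.358 kW.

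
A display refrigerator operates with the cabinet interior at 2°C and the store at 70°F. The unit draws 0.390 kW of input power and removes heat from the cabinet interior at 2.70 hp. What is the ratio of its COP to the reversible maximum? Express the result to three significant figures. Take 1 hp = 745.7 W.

0.359

Converting, Q̇_C = 2.700 hp = 2.013 kW, so COP_actual = Q̇_C/Ẇ = 2.013/0.3900 = 5.163.
In absolute terms T_C = 275.15 K and T_H = 294.26 K, so ΔT = 19.11 K.
COP_Carnot = T_C/ΔT = 275.15/19.11 = 14.40.
η_II = COP_actual/COP_Carnot = 5.163/14.40 = 0.3586.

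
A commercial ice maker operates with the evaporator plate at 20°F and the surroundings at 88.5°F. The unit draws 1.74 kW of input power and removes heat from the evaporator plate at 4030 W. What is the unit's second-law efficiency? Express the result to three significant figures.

Converting, Q̇_C = 4030 W = 4.030 kW, so COP_actual = Q̇_C/Ẇ = 4.030/1.740 = 2.316.
In absolute terms T_C = 266.48 K and T_H = 304.54 K, so ΔT = 38.06 K.
COP_Carnot = T_C/ΔT = 266.48/38.06 = 7.002.
η_II = COP_actual/COP_Carnot = 2.316/7.002 = 0.3308.

0.331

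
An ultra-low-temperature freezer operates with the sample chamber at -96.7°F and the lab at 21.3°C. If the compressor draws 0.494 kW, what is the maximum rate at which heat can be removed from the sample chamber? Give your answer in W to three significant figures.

1070 W

In absolute terms T_C = 201.65 K and T_H = 294.45 K, so ΔT = 92.80 K.
COP_Carnot = T_C/ΔT = 201.65/92.80 = 2.173.
Q̇_max = COP_Carnot × Ẇ = 2.173 × 0.4940 kW = 1.073 kW = 1073 W.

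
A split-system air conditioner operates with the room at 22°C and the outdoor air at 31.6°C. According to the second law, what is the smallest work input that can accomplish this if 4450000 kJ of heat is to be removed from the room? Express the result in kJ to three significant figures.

In absolute terms T_C = 295.15 K and T_H = 304.75 K, so ΔT = 9.600 K.
The reversible limit is COP_R = T_C/ΔT = 30.74, so W_min = Q_C/COP = Q_C·ΔT/T_C.
W_min = 4450000 × 9.600/295.15 = 144700 kJ.

145000 kJ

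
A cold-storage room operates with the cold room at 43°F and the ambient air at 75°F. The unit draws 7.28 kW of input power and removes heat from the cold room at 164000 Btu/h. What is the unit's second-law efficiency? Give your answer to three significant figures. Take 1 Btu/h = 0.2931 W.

0.420

Converting, Q̇_C = 164000 Btu/h = 48.07 kW, so COP_actual = Q̇_C/Ẇ = 48.07/7.280 = 6.603.
In absolute terms T_C = 279.26 K and T_H = 297.04 K, so ΔT = 17.78 K.
COP_Carnot = T_C/ΔT = 279.26/17.78 = 15.71.
η_II = COP_actual/COP_Carnot = 6.603/15.71 = 0.4203.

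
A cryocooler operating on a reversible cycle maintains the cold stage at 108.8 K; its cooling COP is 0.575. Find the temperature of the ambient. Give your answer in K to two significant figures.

300 K

COP_R = T_C/(T_H − T_C) gives T_H − T_C = T_C/COP.
With T_C = 108.80 K, T_H = 108.80 × (1 + 1/0.575) = 298.02 K.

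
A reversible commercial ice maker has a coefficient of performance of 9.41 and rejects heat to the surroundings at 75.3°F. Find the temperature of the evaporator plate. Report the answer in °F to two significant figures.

For a Carnot refrigerator COP_R = T_C/(T_H − T_C), so T_C = COP·T_H/(1 + COP).
With T_H = 297.21 K, T_C = 9.41 × 297.21/10.41 = 268.66 K.
Converting, 268.66 K = 23.91°F.

24 °F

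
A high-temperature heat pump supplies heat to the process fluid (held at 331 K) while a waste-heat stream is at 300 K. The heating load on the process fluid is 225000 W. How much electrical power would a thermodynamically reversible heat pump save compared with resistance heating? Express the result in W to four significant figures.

203900 W

The reservoir spacing is ΔT = 331 − 300 = 31.00 K.
COP_Carnot = T_H/ΔT = 331.00/31.00 = 10.68.
Resistance heating needs Ẇ_res = Q̇_H = 225000 W; the reversible heat pump needs only Ẇ_hp = Q̇_H/COP = 21070 W.
Saving = 225000 − 21070 = 203900 W.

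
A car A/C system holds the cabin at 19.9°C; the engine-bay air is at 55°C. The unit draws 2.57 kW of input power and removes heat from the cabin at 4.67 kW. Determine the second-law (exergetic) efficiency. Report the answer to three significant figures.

COP_actual = Q̇_C/Ẇ = 4.670/2.570 = 1.817.
In absolute terms T_C = 293.05 K and T_H = 328.15 K, so ΔT = 35.10 K.
COP_Carnot = T_C/ΔT = 293.05/35.10 = 8.349.
η_II = COP_actual/COP_Carnot = 1.817/8.349 = 0.2176.

0.218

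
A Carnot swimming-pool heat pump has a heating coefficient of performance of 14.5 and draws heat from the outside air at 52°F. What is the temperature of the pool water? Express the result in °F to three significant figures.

89.9 °F

COP_HP = T_H/(T_H − T_C) rearranges to T_H = COP·T_C/(COP − 1).
With T_C = 284.26 K, T_H = 14.5 × 284.26/13.50 = 305.32 K.
Converting, 305.32 K = 89.90°F.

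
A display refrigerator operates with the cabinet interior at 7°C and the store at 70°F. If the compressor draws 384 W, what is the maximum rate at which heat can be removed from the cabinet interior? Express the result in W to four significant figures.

7624 W

In absolute terms T_C = 280.15 K and T_H = 294.26 K, so ΔT = 14.11 K.
COP_Carnot = T_C/ΔT = 280.15/14.11 = 19.85.
Q̇_max = COP_Carnot × Ẇ = 19.85 × 384.0 W = 7624 W.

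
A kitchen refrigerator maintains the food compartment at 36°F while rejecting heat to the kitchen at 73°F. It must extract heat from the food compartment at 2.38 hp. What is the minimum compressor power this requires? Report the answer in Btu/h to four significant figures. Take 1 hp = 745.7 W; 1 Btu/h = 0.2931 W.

In absolute terms T_C = 275.37 K and T_H = 295.93 K, so ΔT = 20.56 K.
COP_Carnot = T_C/ΔT = 275.37/20.56 = 13.40.
Ẇ_min = Q̇/COP_Carnot = 2.380/13.40 = 0.1777 hp = 452.0 Btu/h.

452.0 Btu/h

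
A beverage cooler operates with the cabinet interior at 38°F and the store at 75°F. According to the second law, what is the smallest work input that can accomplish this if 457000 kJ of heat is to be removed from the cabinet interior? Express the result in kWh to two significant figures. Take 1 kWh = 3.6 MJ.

9.4 kWh

In absolute terms T_C = 276.48 K and T_H = 297.04 K, so ΔT = 20.56 K.
The reversible limit is COP_R = T_C/ΔT = 13.45, so W_min = Q_C/COP = Q_C·ΔT/T_C.
W_min = 457000 × 20.56/276.48 = 33980 kJ = 9.438 kWh.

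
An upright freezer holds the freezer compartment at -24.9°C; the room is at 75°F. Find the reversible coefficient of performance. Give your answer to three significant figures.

In absolute terms T_C = 248.25 K and T_H = 297.04 K, so ΔT = 48.79 K.
For a reversible cycle, COP_Carnot = T_C/ΔT = 248.25/48.79 = 5.088.

5.09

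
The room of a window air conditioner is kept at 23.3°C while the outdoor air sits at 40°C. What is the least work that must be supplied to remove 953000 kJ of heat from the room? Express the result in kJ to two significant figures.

In absolute terms T_C = 296.45 K and T_H = 313.15 K, so ΔT = 16.70 K.
The reversible limit is COP_R = T_C/ΔT = 17.75, so W_min = Q_C/COP = Q_C·ΔT/T_C.
W_min = 953000 × 16.70/296.45 = 53690 kJ.

54000 kJ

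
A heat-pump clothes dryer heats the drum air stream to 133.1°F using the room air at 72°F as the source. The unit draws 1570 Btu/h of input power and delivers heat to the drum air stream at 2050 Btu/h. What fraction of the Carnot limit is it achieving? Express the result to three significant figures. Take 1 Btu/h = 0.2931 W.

0.135

COP_actual = Q̇_H/Ẇ = 2050/1570 = 1.306.
In absolute terms T_C = 295.37 K and T_H = 329.32 K, so ΔT = 33.94 K.
COP_Carnot = T_H/ΔT = 329.32/33.94 = 9.702.
η_II = COP_actual/COP_Carnot = 1.306/9.702 = 0.1346.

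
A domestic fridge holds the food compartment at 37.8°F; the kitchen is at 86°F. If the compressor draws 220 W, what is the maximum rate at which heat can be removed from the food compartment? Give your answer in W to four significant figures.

In absolute terms T_C = 276.37 K and T_H = 303.15 K, so ΔT = 26.78 K.
COP_Carnot = T_C/ΔT = 276.37/26.78 = 10.32.
Q̇_max = COP_Carnot × Ẇ = 10.32 × 220.0 W = 2271 W.

2271 W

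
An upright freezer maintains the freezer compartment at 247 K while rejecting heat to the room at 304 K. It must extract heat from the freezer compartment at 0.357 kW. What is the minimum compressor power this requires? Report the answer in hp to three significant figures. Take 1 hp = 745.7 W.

0.110 hp

The reservoir spacing is ΔT = 304 − 247 = 57.00 K.
COP_Carnot = T_C/ΔT = 247.00/57.00 = 4.333.
Ẇ_min = Q̇/COP_Carnot = 0.3570/4.333 = 0.08238 kW = 0.1105 hp.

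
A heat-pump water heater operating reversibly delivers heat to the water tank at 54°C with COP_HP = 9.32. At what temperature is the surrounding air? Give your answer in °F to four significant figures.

COP_HP = T_H/(T_H − T_C) gives T_H − T_C = T_H/COP.
With T_H = 327.15 K, T_C = 327.15 × (1 − 1/9.32) = 292.05 K.
Converting, 292.05 K = 66.02°F.

66.02 °F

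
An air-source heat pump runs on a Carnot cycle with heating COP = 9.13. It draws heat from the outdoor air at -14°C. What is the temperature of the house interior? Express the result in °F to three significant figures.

64.2 °F

COP_HP = T_H/(T_H − T_C) rearranges to T_H = COP·T_C/(COP − 1).
With T_C = 259.15 K, T_H = 9.13 × 259.15/8.130 = 291.03 K.
Converting, 291.03 K = 64.18°F.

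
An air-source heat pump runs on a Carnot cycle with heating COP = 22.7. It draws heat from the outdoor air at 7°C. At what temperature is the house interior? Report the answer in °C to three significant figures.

COP_HP = T_H/(T_H − T_C) rearranges to T_H = COP·T_C/(COP − 1).
With T_C = 280.15 K, T_H = 22.7 × 280.15/21.70 = 293.06 K.
Converting, 293.06 K = 19.91°C.

19.9 °C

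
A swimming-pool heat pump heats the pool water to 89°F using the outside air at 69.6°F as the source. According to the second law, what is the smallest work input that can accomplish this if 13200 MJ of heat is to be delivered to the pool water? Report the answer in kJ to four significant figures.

In absolute terms T_C = 294.04 K and T_H = 304.82 K, so ΔT = 10.78 K.
The reversible limit is COP_HP = T_H/ΔT = 28.28, so W_min = Q_H/COP = Q_H·ΔT/T_H.
W_min = 13200 × 10.78/304.82 = 466.7 MJ = 466700 kJ.

466700 kJ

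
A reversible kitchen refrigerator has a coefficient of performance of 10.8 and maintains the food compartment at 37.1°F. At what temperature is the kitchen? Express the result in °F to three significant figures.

COP_R = T_C/(T_H − T_C) gives T_H − T_C = T_C/COP.
With T_C = 275.98 K, T_H = 275.98 × (1 + 1/10.8) = 301.54 K.
Converting, 301.54 K = 83.10°F.

83.1 °F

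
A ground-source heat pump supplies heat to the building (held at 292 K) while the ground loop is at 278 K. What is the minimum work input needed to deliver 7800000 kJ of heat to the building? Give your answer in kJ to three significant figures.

The reservoir spacing is ΔT = 292 − 278 = 14.00 K.
The reversible limit is COP_HP = T_H/ΔT = 20.86, so W_min = Q_H/COP = Q_H·ΔT/T_H.
W_min = 7800000 × 14.00/292.00 = 374000 kJ.

374000 kJ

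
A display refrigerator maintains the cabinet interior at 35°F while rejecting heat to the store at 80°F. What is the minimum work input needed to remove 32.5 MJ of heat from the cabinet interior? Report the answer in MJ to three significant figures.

In absolute terms T_C = 274.82 K and T_H = 299.82 K, so ΔT = 25.00 K.
The reversible limit is COP_R = T_C/ΔT = 10.99, so W_min = Q_C/COP = Q_C·ΔT/T_C.
W_min = 32.50 × 25.00/274.82 = 2.957 MJ.

2.96 MJ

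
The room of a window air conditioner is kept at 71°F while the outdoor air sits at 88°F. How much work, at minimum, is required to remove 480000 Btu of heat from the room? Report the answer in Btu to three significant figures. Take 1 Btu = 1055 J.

In absolute terms T_C = 294.82 K and T_H = 304.26 K, so ΔT = 9.444 K.
The reversible limit is COP_R = T_C/ΔT = 31.22, so W_min = Q_C/COP = Q_C·ΔT/T_C.
W_min = 480000 × 9.444/294.82 = 15380 Btu.

15400 Btu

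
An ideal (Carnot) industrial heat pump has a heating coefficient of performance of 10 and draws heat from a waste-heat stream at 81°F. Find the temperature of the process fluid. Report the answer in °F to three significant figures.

COP_HP = T_H/(T_H − T_C) rearranges to T_H = COP·T_C/(COP − 1).
With T_C = 300.37 K, T_H = 10 × 300.37/9.000 = 333.75 K.
Converting, 333.75 K = 141.07°F.

141 °F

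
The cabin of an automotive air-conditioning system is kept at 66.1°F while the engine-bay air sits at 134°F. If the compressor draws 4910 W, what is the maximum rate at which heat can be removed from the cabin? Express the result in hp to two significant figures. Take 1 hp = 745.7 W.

51 hp

In absolute terms T_C = 292.09 K and T_H = 329.82 K, so ΔT = 37.72 K.
COP_Carnot = T_C/ΔT = 292.09/37.72 = 7.743.
Q̇_max = COP_Carnot × Ẇ = 7.743 × 4910 W = 38020 W = 50.99 hp.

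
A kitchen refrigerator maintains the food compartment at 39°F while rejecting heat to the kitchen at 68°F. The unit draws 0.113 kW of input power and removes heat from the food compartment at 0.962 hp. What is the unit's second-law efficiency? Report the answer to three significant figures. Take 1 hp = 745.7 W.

Converting, Q̇_C = 0.9620 hp = 0.7174 kW, so COP_actual = Q̇_C/Ẇ = 0.7174/0.1130 = 6.348.
In absolute terms T_C = 277.04 K and T_H = 293.15 K, so ΔT = 16.11 K.
COP_Carnot = T_C/ΔT = 277.04/16.11 = 17.20.
η_II = COP_actual/COP_Carnot = 6.348/17.20 = 0.3692.

0.369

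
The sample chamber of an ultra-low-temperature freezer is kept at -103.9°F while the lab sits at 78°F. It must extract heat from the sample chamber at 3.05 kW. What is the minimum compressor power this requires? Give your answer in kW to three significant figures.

In absolute terms T_C = 197.65 K and T_H = 298.71 K, so ΔT = 101.1 K.
COP_Carnot = T_C/ΔT = 197.65/101.1 = 1.956.
Ẇ_min = Q̇/COP_Carnot = 3.050/1.956 = 1.559 kW.

1.56 kW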